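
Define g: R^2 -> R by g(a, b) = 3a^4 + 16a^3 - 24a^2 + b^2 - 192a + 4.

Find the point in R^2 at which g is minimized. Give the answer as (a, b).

g(a,b) separates as P(a) + Q(b) + 4, so its minimum is min P + min Q + 4.
P'(a) = 12(a - 2)(a + 2)(a + 4) vanishes at a ∈ {-4, -2, 2}; Q'(b) = 2b vanishes at b ∈ {0}.
Local minima of P (where P''>0): P(-4)=128, P(2)=-304. Local minima of Q: Q(0)=0.
So the global minimum of g is P(2) + Q(0) + 4 = -304 + 0 + 4 = -300, attained at (2, 0).

(2, 0)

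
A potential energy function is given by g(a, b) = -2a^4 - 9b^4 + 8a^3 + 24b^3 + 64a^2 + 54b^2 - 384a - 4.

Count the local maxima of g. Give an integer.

4

g separates as a function of a plus a function of b, so ∇g=0 decouples.
∂g/∂a = -8(a - 4)(a - 3)(a + 4) = 0 at a ∈ {-4, 3, 4}; ∂g/∂b = -36b(b - 3)(b + 1) = 0 at b ∈ {-1, 0, 3}.
The Hessian is diagonal: diag(g_aa, g_bb). Second derivatives: g_aa(-4)=-448, g_aa(3)=56, g_aa(4)=-64; g_bb(-1)=-144, g_bb(0)=108, g_bb(3)=-432.
Local maxima occur where both diagonal entries negative: (-4, -1), (-4, 3), (4, -1), (4, 3). Count: 4.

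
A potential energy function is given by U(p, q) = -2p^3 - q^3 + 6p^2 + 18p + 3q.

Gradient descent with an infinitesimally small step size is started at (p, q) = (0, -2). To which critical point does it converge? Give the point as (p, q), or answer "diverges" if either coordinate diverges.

(-1, -1)

U is separable, so gradient descent decouples: p follows -∂U/∂p, q follows -∂U/∂q.
∂U/∂p = -6(p - 3)(p + 1); at p=0 this is 18, so p decreases.
∂U/∂q = -3(q - 1)(q + 1); at q=-2 this is -9, so q increases.
p converges to its nearest critical value -1 (a local min of the p-part); q converges to -1. The iterate converges to (-1, -1).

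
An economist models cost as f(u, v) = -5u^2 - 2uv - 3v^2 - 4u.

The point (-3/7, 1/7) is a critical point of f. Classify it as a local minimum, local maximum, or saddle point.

local maximum

The Hessian of f is constant: H = [[-10, -2], [-2, -6]].
det(H) = (-10)·(-6) − (-2)² = 56.
det(H) > 0 and tr(H) = -16 < 0, so H is negative definite and the point is a local maximum.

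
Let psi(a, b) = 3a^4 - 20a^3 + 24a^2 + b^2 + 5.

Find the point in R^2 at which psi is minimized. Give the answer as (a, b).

(4, 0)

psi(a,b) separates as P(a) + Q(b) + 5, so its minimum is min P + min Q + 5.
P'(a) = 12a(a - 4)(a - 1) vanishes at a ∈ {0, 1, 4}; Q'(b) = 2b vanishes at b ∈ {0}.
Local minima of P (where P''>0): P(0)=0, P(4)=-128. Local minima of Q: Q(0)=0.
So the global minimum of psi is P(4) + Q(0) + 5 = -128 + 0 + 5 = -123, attained at (4, 0).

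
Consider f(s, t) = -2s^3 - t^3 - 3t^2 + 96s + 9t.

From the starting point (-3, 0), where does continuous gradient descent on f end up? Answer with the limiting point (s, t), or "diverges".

f is separable, so gradient descent decouples: s follows -∂f/∂s, t follows -∂f/∂t.
∂f/∂s = -6(s - 4)(s + 4); at s=-3 this is 42, so s decreases.
∂f/∂t = -3(t - 1)(t + 3); at t=0 this is 9, so t decreases.
s converges to its nearest critical value -4 (a local min of the s-part); t converges to -3. The iterate converges to (-4, -3).

(-4, -3)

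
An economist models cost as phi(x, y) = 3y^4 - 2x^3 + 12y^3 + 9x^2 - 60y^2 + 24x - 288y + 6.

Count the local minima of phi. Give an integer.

phi separates as a function of x plus a function of y, so ∇phi=0 decouples.
∂phi/∂x = -6(x - 4)(x + 1) = 0 at x ∈ {-1, 4}; ∂phi/∂y = 12(y - 3)(y + 2)(y + 4) = 0 at y ∈ {-4, -2, 3}.
The Hessian is diagonal: diag(phi_xx, phi_yy). Second derivatives: phi_xx(-1)=30, phi_xx(4)=-30; phi_yy(-4)=168, phi_yy(-2)=-120, phi_yy(3)=420.
Local minima occur where both diagonal entries positive: (-1, -4), (-1, 3). Count: 2.

2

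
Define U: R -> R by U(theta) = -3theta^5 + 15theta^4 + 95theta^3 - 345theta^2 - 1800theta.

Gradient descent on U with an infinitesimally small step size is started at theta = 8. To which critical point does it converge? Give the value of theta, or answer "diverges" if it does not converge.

diverges

U'(theta) = -15(theta - 5)(theta - 4)(theta + 2)(theta + 3), so U'(8) = -19800.
Gradient descent moves in the -U' direction, i.e. theta is increasing.
There is no critical point above theta=8, and U' keeps the same sign, so the iterate runs off to +∞.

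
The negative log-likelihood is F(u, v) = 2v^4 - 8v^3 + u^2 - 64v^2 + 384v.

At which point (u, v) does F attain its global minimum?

(0, -4)

F(u,v) separates as P(u) + Q(v), so its minimum is min P + min Q.
P'(u) = 2u vanishes at u ∈ {0}; Q'(v) = 8(v - 4)(v - 3)(v + 4) vanishes at v ∈ {-4, 3, 4}.
Local minima of P (where P''>0): P(0)=0. Local minima of Q: Q(-4)=-1536, Q(4)=512.
So the global minimum of F is P(0) + Q(-4) = 0 − 1536 = -1536, attained at (0, -4).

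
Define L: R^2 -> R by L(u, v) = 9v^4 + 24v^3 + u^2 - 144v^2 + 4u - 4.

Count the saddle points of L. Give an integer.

1

L separates as a function of u plus a function of v, so ∇L=0 decouples.
∂L/∂u = 2(u + 2) = 0 at u ∈ {-2}; ∂L/∂v = 36v(v - 2)(v + 4) = 0 at v ∈ {-4, 0, 2}.
The Hessian is diagonal: diag(L_uu, L_vv). Second derivatives: L_uu(-2)=2; L_vv(-4)=864, L_vv(0)=-288, L_vv(2)=432.
Saddle points occur where the two diagonal entries have opposite signs: (-2, 0). Count: 1.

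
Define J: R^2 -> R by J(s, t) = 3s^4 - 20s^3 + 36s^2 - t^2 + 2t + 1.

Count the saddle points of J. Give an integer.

J separates as a function of s plus a function of t, so ∇J=0 decouples.
∂J/∂s = 12s(s - 3)(s - 2) = 0 at s ∈ {0, 2, 3}; ∂J/∂t = -2(t - 1) = 0 at t ∈ {1}.
The Hessian is diagonal: diag(J_ss, J_tt). Second derivatives: J_ss(0)=72, J_ss(2)=-24, J_ss(3)=36; J_tt(1)=-2.
Saddle points occur where the two diagonal entries have opposite signs: (0, 1), (3, 1). Count: 2.

2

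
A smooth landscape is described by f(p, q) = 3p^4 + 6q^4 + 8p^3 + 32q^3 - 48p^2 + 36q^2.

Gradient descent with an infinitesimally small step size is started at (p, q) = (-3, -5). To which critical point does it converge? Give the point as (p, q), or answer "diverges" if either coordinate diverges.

f is separable, so gradient descent decouples: p follows -∂f/∂p, q follows -∂f/∂q.
∂f/∂p = 12p(p - 2)(p + 4); at p=-3 this is 180, so p decreases.
∂f/∂q = 24q(q + 1)(q + 3); at q=-5 this is -960, so q increases.
p converges to its nearest critical value -4 (a local min of the p-part); q converges to -3. The iterate converges to (-4, -3).

(-4, -3)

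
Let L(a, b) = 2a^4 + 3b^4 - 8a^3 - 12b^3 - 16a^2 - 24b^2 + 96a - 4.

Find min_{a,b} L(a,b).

-548

L(a,b) separates as P(a) + Q(b) − 4, so its minimum is min P + min Q − 4.
P'(a) = 8(a - 3)(a - 2)(a + 2) vanishes at a ∈ {-2, 2, 3}; Q'(b) = 12b(b - 4)(b + 1) vanishes at b ∈ {-1, 0, 4}.
Local minima of P (where P''>0): P(-2)=-160, P(3)=90. Local minima of Q: Q(-1)=-9, Q(4)=-384.
So the global minimum of L is P(-2) + Q(4) − 4 = -160 − 384 − 4 = -548, attained at (-2, 4).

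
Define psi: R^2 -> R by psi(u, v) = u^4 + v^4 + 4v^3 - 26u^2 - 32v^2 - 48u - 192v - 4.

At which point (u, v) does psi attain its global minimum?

psi(u,v) separates as P(u) + Q(v) − 4, so its minimum is min P + min Q − 4.
P'(u) = 4(u - 4)(u + 1)(u + 3) vanishes at u ∈ {-3, -1, 4}; Q'(v) = 4(v - 4)(v + 3)(v + 4) vanishes at v ∈ {-4, -3, 4}.
Local minima of P (where P''>0): P(-3)=-9, P(4)=-352. Local minima of Q: Q(-4)=256, Q(4)=-768.
So the global minimum of psi is P(4) + Q(4) − 4 = -352 − 768 − 4 = -1124, attained at (4, 4).

(4, 4)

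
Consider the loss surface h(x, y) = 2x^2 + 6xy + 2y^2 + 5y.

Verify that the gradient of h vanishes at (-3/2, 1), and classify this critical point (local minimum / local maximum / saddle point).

saddle point

∇h = (4x + 6y, 6x + 4y + 5); substituting (-3/2, 1) gives ∇h = (0, 0), so (-3/2, 1) is indeed a critical point.
The Hessian of h is constant: H = [[4, 6], [6, 4]].
det(H) = 4·4 − 6² = -20.
Since det(H) < 0, H is indefinite and the critical point is a saddle point.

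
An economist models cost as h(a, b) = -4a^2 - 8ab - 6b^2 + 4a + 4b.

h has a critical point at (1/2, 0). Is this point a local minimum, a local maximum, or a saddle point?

local maximum

The Hessian of h is constant: H = [[-8, -8], [-8, -12]].
det(H) = (-8)·(-12) − (-8)² = 32.
det(H) > 0 and tr(H) = -20 < 0, so H is negative definite and the point is a local maximum.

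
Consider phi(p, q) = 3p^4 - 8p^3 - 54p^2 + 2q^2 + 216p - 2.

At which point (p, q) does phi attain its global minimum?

(-3, 0)

phi(p,q) separates as A(p) + B(q) − 2, so its minimum is min A + min B − 2.
A'(p) = 12(p - 3)(p - 2)(p + 3) vanishes at p ∈ {-3, 2, 3}; B'(q) = 4q vanishes at q ∈ {0}.
Local minima of A (where A''>0): A(-3)=-675, A(3)=189. Local minima of B: B(0)=0.
So the global minimum of phi is A(-3) + B(0) − 2 = -675 + 0 − 2 = -677, attained at (-3, 0).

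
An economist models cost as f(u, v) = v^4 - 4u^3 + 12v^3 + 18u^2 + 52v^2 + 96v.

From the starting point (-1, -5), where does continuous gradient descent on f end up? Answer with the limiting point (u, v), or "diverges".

(0, -4)

f is separable, so gradient descent decouples: u follows -∂f/∂u, v follows -∂f/∂v.
∂f/∂u = -12u(u - 3); at u=-1 this is -48, so u increases.
∂f/∂v = 4(v + 2)(v + 3)(v + 4); at v=-5 this is -24, so v increases.
u converges to its nearest critical value 0 (a local min of the u-part); v converges to -4. The iterate converges to (0, -4).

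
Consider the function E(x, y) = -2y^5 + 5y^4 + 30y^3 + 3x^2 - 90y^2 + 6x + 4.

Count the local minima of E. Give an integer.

2

E separates as a function of x plus a function of y, so ∇E=0 decouples.
∂E/∂x = 6(x + 1) = 0 at x ∈ {-1}; ∂E/∂y = -10y(y - 3)(y - 2)(y + 3) = 0 at y ∈ {-3, 0, 2, 3}.
The Hessian is diagonal: diag(E_xx, E_yy). Second derivatives: E_xx(-1)=6; E_yy(-3)=900, E_yy(0)=-180, E_yy(2)=100, E_yy(3)=-180.
Local minima occur where both diagonal entries positive: (-1, -3), (-1, 2). Count: 2.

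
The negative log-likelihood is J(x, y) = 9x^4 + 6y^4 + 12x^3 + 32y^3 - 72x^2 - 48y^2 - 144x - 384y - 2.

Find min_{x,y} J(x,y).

J(x,y) separates as P(x) + Q(y) − 2, so its minimum is min P + min Q − 2.
P'(x) = 36(x - 2)(x + 1)(x + 2) vanishes at x ∈ {-2, -1, 2}; Q'(y) = 24(y - 2)(y + 2)(y + 4) vanishes at y ∈ {-4, -2, 2}.
Local minima of P (where P''>0): P(-2)=48, P(2)=-336. Local minima of Q: Q(-4)=256, Q(2)=-608.
So the global minimum of J is P(2) + Q(2) − 2 = -336 − 608 − 2 = -946, attained at (2, 2).

-946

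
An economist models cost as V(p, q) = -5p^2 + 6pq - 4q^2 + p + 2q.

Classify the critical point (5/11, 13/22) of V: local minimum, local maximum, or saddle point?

local maximum

The Hessian of V is constant: H = [[-10, 6], [6, -8]].
det(H) = (-10)·(-8) − 6² = 44.
det(H) > 0 and tr(H) = -18 < 0, so H is negative definite and the point is a local maximum.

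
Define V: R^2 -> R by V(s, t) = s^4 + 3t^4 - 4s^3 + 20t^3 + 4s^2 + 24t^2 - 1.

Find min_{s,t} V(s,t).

V(s,t) separates as P(s) + Q(t) − 1, so its minimum is min P + min Q − 1.
P'(s) = 4s(s - 2)(s - 1) vanishes at s ∈ {0, 1, 2}; Q'(t) = 12t(t + 1)(t + 4) vanishes at t ∈ {-4, -1, 0}.
Local minima of P (where P''>0): P(0)=0, P(2)=0. Local minima of Q: Q(-4)=-128, Q(0)=0.
So the global minimum of V is P(0) + Q(-4) − 1 = 0 − 128 − 1 = -129, attained at (0, -4).

-129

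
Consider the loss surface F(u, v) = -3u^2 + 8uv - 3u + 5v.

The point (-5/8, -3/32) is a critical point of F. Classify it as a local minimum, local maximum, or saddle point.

saddle point

The Hessian of F is constant: H = [[-6, 8], [8, 0]].
det(H) = (-6)·0 − 8² = -64.
Since det(H) < 0, H is indefinite and the critical point is a saddle point.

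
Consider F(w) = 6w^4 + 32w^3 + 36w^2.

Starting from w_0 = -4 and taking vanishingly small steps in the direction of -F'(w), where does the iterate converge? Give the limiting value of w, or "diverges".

-3

F'(w) = 24w(w + 1)(w + 3), so F'(-4) = -288.
Gradient descent moves in the -F' direction, i.e. w is increasing.
The nearest critical point in that direction is w = -3, where F'' = 144 > 0 (a local minimum). The iterate converges there.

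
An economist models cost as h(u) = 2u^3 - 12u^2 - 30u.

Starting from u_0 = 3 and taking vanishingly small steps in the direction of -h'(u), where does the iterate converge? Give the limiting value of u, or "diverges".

h'(u) = 6(u - 5)(u + 1), so h'(3) = -48.
Gradient descent moves in the -h' direction, i.e. u is increasing.
The nearest critical point in that direction is u = 5, where h'' = 36 > 0 (a local minimum). The iterate converges there.

5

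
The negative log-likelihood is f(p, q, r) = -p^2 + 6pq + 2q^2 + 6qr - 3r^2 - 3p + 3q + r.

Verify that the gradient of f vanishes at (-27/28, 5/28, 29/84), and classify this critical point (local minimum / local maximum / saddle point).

∇f = (-2p + 6q - 3, 6p + 4q + 6r + 3, 6q - 6r + 1); substituting (-27/28, 5/28, 29/84) gives ∇f = (0, 0, 0), so (-27/28, 5/28, 29/84) is indeed a critical point.
The Hessian is constant: H = [[-2, 6, 0], [6, 4, 6], [0, 6, -6]].
Leading principal minors: Δ₁ = -2, Δ₂ = -44, Δ₃ = 336.
The minors fit neither the all-positive nor the alternating-sign pattern, so H is indefinite: a saddle point.

saddle point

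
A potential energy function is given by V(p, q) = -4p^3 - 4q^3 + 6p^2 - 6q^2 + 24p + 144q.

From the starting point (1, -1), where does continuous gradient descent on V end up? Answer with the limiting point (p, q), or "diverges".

(-1, -4)

V is separable, so gradient descent decouples: p follows -∂V/∂p, q follows -∂V/∂q.
∂V/∂p = -12(p - 2)(p + 1); at p=1 this is 24, so p decreases.
∂V/∂q = -12(q - 3)(q + 4); at q=-1 this is 144, so q decreases.
p converges to its nearest critical value -1 (a local min of the p-part); q converges to -4. The iterate converges to (-1, -4).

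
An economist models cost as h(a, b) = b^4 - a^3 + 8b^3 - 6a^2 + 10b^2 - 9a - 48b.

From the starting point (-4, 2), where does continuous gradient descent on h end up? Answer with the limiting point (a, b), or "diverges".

(-3, 1)

h is separable, so gradient descent decouples: a follows -∂h/∂a, b follows -∂h/∂b.
∂h/∂a = -3(a + 1)(a + 3); at a=-4 this is -9, so a increases.
∂h/∂b = 4(b - 1)(b + 3)(b + 4); at b=2 this is 120, so b decreases.
a converges to its nearest critical value -3 (a local min of the a-part); b converges to 1. The iterate converges to (-3, 1).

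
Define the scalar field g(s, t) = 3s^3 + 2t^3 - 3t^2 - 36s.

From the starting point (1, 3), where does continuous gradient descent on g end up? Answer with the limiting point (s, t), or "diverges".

(2, 1)

g is separable, so gradient descent decouples: s follows -∂g/∂s, t follows -∂g/∂t.
∂g/∂s = 9(s - 2)(s + 2); at s=1 this is -27, so s increases.
∂g/∂t = 6t(t - 1); at t=3 this is 36, so t decreases.
s converges to its nearest critical value 2 (a local min of the s-part); t converges to 1. The iterate converges to (2, 1).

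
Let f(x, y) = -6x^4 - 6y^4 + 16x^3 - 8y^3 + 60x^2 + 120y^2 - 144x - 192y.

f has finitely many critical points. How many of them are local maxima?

4

f separates as a function of x plus a function of y, so ∇f=0 decouples.
∂f/∂x = -24(x - 3)(x - 1)(x + 2) = 0 at x ∈ {-2, 1, 3}; ∂f/∂y = -24(y - 2)(y - 1)(y + 4) = 0 at y ∈ {-4, 1, 2}.
The Hessian is diagonal: diag(f_xx, f_yy). Second derivatives: f_xx(-2)=-360, f_xx(1)=144, f_xx(3)=-240; f_yy(-4)=-720, f_yy(1)=120, f_yy(2)=-144.
Local maxima occur where both diagonal entries negative: (-2, -4), (-2, 2), (3, -4), (3, 2). Count: 4.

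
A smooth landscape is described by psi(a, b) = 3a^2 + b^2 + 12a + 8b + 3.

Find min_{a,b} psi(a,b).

psi(a,b) separates as P(a) + Q(b) + 3, so its minimum is min P + min Q + 3.
P'(a) = 6a + 12 vanishes at a ∈ {-2}; Q'(b) = 2b + 8 vanishes at b ∈ {-4}.
Local minima of P (where P''>0): P(-2)=-12. Local minima of Q: Q(-4)=-16.
So the global minimum of psi is P(-2) + Q(-4) + 3 = -12 − 16 + 3 = -25, attained at (-2, -4).

-25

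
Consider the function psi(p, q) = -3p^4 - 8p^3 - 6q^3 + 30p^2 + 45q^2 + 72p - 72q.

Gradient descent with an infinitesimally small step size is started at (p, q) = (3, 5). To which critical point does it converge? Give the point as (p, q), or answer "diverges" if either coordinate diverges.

psi is separable, so gradient descent decouples: p follows -∂psi/∂p, q follows -∂psi/∂q.
∂psi/∂p = -12(p - 2)(p + 1)(p + 3); at p=3 this is -288, so p increases.
∂psi/∂q = -18(q - 4)(q - 1); at q=5 this is -72, so q increases.
The p-coordinate has no critical point in that direction and runs off to infinity.

diverges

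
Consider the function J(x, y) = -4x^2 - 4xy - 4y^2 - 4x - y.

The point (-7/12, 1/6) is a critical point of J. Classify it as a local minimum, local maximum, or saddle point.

The Hessian of J is constant: H = [[-8, -4], [-4, -8]].
det(H) = (-8)·(-8) − (-4)² = 48.
det(H) > 0 and tr(H) = -16 < 0, so H is negative definite and the point is a local maximum.

local maximum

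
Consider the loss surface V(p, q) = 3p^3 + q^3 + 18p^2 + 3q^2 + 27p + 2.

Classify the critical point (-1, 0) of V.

The mixed partial ∂²V/∂p∂q is 0, so the Hessian at any point is diag(V_pp, V_qq) = diag(18(p + 2), 6(q + 1)).
At (-1, 0): H = diag(18, 6).
Both eigenvalues are positive, so H is positive definite: a local minimum.

local minimum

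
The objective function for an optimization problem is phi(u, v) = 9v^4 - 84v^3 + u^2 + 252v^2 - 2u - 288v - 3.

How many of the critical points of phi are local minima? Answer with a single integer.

phi separates as a function of u plus a function of v, so ∇phi=0 decouples.
∂phi/∂u = 2(u - 1) = 0 at u ∈ {1}; ∂phi/∂v = 36(v - 4)(v - 2)(v - 1) = 0 at v ∈ {1, 2, 4}.
The Hessian is diagonal: diag(phi_uu, phi_vv). Second derivatives: phi_uu(1)=2; phi_vv(1)=108, phi_vv(2)=-72, phi_vv(4)=216.
Local minima occur where both diagonal entries positive: (1, 1), (1, 4). Count: 2.

2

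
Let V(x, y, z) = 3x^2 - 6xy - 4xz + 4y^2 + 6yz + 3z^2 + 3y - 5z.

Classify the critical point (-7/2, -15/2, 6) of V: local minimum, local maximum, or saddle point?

The Hessian is constant: H = [[6, -6, -4], [-6, 8, 6], [-4, 6, 6]].
Leading principal minors: Δ₁ = 6, Δ₂ = 12, Δ₃ = 16.
All leading minors are positive, so H is positive definite: a local minimum.

local minimum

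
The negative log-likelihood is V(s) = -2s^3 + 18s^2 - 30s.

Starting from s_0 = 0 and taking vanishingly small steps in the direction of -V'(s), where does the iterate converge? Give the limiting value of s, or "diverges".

V'(s) = -6(s - 5)(s - 1), so V'(0) = -30.
Gradient descent moves in the -V' direction, i.e. s is increasing.
The nearest critical point in that direction is s = 1, where V'' = 24 > 0 (a local minimum). The iterate converges there.

1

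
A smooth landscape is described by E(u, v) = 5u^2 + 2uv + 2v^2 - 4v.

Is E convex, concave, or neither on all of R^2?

convex

E is quadratic, so its Hessian is the constant matrix H = [[10, 2], [2, 4]].
det(H) = 36, tr(H) = 14.
det(H) > 0 and tr(H) > 0, so H is positive definite everywhere: convex.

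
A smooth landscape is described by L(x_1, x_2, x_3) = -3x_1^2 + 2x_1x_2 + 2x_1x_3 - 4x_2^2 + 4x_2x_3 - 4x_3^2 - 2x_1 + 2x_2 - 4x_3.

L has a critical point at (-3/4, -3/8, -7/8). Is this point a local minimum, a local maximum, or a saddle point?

local maximum

The Hessian is constant: H = [[-6, 2, 2], [2, -8, 4], [2, 4, -8]].
Leading principal minors: Δ₁ = -6, Δ₂ = 44, Δ₃ = -192.
The minors alternate sign starting negative (−, +, −), so H is negative definite: a local maximum.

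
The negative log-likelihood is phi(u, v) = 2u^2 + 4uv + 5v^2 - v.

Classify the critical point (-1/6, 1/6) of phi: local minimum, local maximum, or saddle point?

local minimum

The Hessian of phi is constant: H = [[4, 4], [4, 10]].
det(H) = 4·10 − 4² = 24.
det(H) > 0 and tr(H) = 14 > 0, so H is positive definite and the point is a local minimum.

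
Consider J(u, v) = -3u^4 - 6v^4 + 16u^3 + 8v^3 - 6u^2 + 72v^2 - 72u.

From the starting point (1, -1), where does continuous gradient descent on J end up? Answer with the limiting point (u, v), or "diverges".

(2, 0)

J is separable, so gradient descent decouples: u follows -∂J/∂u, v follows -∂J/∂v.
∂J/∂u = -12(u - 3)(u - 2)(u + 1); at u=1 this is -48, so u increases.
∂J/∂v = -24v(v - 3)(v + 2); at v=-1 this is -96, so v increases.
u converges to its nearest critical value 2 (a local min of the u-part); v converges to 0. The iterate converges to (2, 0).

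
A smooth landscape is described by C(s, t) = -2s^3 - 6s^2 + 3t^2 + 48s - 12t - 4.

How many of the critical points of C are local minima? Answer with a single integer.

C separates as a function of s plus a function of t, so ∇C=0 decouples.
∂C/∂s = -6(s - 2)(s + 4) = 0 at s ∈ {-4, 2}; ∂C/∂t = 6(t - 2) = 0 at t ∈ {2}.
The Hessian is diagonal: diag(C_ss, C_tt). Second derivatives: C_ss(-4)=36, C_ss(2)=-36; C_tt(2)=6.
Local minima occur where both diagonal entries positive: (-4, 2). Count: 1.

1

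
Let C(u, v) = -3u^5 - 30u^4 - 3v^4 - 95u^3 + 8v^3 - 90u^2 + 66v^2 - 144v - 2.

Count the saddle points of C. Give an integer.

C separates as a function of u plus a function of v, so ∇C=0 decouples.
∂C/∂u = -15u(u + 1)(u + 3)(u + 4) = 0 at u ∈ {-4, -3, -1, 0}; ∂C/∂v = -12(v - 4)(v - 1)(v + 3) = 0 at v ∈ {-3, 1, 4}.
The Hessian is diagonal: diag(C_uu, C_vv). Second derivatives: C_uu(-4)=180, C_uu(-3)=-90, C_uu(-1)=90, C_uu(0)=-180; C_vv(-3)=-336, C_vv(1)=144, C_vv(4)=-252.
Saddle points occur where the two diagonal entries have opposite signs: (-4, -3), (-4, 4), (-3, 1), (-1, -3), (-1, 4), (0, 1). Count: 6.

6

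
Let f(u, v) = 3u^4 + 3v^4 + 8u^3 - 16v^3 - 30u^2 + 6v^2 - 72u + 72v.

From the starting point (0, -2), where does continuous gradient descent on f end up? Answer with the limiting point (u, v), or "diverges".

f is separable, so gradient descent decouples: u follows -∂f/∂u, v follows -∂f/∂v.
∂f/∂u = 12(u - 2)(u + 1)(u + 3); at u=0 this is -72, so u increases.
∂f/∂v = 12(v - 3)(v - 2)(v + 1); at v=-2 this is -240, so v increases.
u converges to its nearest critical value 2 (a local min of the u-part); v converges to -1. The iterate converges to (2, -1).

(2, -1)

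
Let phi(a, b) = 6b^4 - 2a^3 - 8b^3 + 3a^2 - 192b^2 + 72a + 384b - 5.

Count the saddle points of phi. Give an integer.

phi separates as a function of a plus a function of b, so ∇phi=0 decouples.
∂phi/∂a = -6(a - 4)(a + 3) = 0 at a ∈ {-3, 4}; ∂phi/∂b = 24(b - 4)(b - 1)(b + 4) = 0 at b ∈ {-4, 1, 4}.
The Hessian is diagonal: diag(phi_aa, phi_bb). Second derivatives: phi_aa(-3)=42, phi_aa(4)=-42; phi_bb(-4)=960, phi_bb(1)=-360, phi_bb(4)=576.
Saddle points occur where the two diagonal entries have opposite signs: (-3, 1), (4, -4), (4, 4). Count: 3.

3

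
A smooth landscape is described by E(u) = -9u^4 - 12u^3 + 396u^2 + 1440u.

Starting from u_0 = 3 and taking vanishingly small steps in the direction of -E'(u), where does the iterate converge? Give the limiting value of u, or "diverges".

E'(u) = -36(u - 5)(u + 2)(u + 4), so E'(3) = 2520.
Gradient descent moves in the -E' direction, i.e. u is decreasing.
The nearest critical point in that direction is u = -2, where E'' = 504 > 0 (a local minimum). The iterate converges there.

-2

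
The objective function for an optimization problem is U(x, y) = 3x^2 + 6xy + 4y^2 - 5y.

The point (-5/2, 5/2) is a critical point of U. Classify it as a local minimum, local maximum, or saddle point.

local minimum

The Hessian of U is constant: H = [[6, 6], [6, 8]].
det(H) = 6·8 − 6² = 12.
det(H) > 0 and tr(H) = 14 > 0, so H is positive definite and the point is a local minimum.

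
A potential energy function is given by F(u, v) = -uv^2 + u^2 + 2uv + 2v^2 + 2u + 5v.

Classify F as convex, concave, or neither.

neither

The term -uv^2 is cubic, so the Hessian is not constant.
∂²F/∂v² = -2u + 4, which takes both signs as u varies (negative for sufficiently large u). A diagonal entry of the Hessian changing sign means the Hessian is neither positive- nor negative-semidefinite on all of R^2.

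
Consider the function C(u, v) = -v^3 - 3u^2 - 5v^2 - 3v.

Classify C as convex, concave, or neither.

The term -v^3 is cubic, so the Hessian is not constant.
∂²C/∂v² = -6v - 10, which takes both signs as v varies (negative for sufficiently large v). A diagonal entry of the Hessian changing sign means the Hessian is neither positive- nor negative-semidefinite on all of R^2.

neither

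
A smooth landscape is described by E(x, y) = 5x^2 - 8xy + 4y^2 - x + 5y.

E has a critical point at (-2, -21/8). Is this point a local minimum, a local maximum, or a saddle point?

The Hessian of E is constant: H = [[10, -8], [-8, 8]].
det(H) = 10·8 − (-8)² = 16.
det(H) > 0 and tr(H) = 18 > 0, so H is positive definite and the point is a local minimum.

local minimum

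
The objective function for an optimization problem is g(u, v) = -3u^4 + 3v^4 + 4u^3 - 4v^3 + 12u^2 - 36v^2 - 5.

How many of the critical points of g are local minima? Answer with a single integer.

g separates as a function of u plus a function of v, so ∇g=0 decouples.
∂g/∂u = -12u(u - 2)(u + 1) = 0 at u ∈ {-1, 0, 2}; ∂g/∂v = 12v(v - 3)(v + 2) = 0 at v ∈ {-2, 0, 3}.
The Hessian is diagonal: diag(g_uu, g_vv). Second derivatives: g_uu(-1)=-36, g_uu(0)=24, g_uu(2)=-72; g_vv(-2)=120, g_vv(0)=-72, g_vv(3)=180.
Local minima occur where both diagonal entries positive: (0, -2), (0, 3). Count: 2.

2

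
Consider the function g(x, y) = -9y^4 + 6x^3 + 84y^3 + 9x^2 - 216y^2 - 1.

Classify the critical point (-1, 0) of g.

The mixed partial ∂²g/∂x∂y is 0, so the Hessian at any point is diag(g_xx, g_yy) = diag(18(2x + 1), 36(-3y^2 + 14y - 12)).
At (-1, 0): H = diag(-18, -432).
Both eigenvalues are negative, so H is negative definite: a local maximum.

local maximum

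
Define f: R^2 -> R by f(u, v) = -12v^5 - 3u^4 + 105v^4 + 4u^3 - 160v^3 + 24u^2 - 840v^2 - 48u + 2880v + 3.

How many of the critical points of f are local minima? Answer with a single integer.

f separates as a function of u plus a function of v, so ∇f=0 decouples.
∂f/∂u = -12(u - 2)(u - 1)(u + 2) = 0 at u ∈ {-2, 1, 2}; ∂f/∂v = -60(v - 4)(v - 3)(v - 2)(v + 2) = 0 at v ∈ {-2, 2, 3, 4}.
The Hessian is diagonal: diag(f_uu, f_vv). Second derivatives: f_uu(-2)=-144, f_uu(1)=36, f_uu(2)=-48; f_vv(-2)=7200, f_vv(2)=-480, f_vv(3)=300, f_vv(4)=-720.
Local minima occur where both diagonal entries positive: (1, -2), (1, 3). Count: 2.

2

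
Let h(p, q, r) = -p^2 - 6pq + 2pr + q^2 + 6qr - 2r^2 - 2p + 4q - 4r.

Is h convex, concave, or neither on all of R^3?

h is quadratic, so its Hessian is the constant matrix H = [[-2, -6, 2], [-6, 2, 6], [2, 6, -4]].
Leading principal minors: -2, -40, 80.
Neither pattern holds ⇒ H is indefinite ⇒ neither convex nor concave.

neither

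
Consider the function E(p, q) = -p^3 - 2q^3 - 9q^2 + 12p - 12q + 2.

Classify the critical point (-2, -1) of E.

saddle point

The mixed partial ∂²E/∂p∂q is 0, so the Hessian at any point is diag(E_pp, E_qq) = diag(-6p, -6(2q + 3)).
At (-2, -1): H = diag(12, -6).
The eigenvalues have opposite signs, so H is indefinite: a saddle point.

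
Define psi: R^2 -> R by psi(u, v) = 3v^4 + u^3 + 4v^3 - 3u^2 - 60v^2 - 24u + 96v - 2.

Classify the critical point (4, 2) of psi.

local minimum

The mixed partial ∂²psi/∂u∂v is 0, so the Hessian at any point is diag(psi_uu, psi_vv) = diag(6(u - 1), 12(3v^2 + 2v - 10)).
At (4, 2): H = diag(18, 72).
Both eigenvalues are positive, so H is positive definite: a local minimum.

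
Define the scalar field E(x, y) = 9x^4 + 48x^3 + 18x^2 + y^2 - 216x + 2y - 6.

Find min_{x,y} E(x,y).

E(x,y) separates as P(x) + Q(y) − 6, so its minimum is min P + min Q − 6.
P'(x) = 36(x - 1)(x + 2)(x + 3) vanishes at x ∈ {-3, -2, 1}; Q'(y) = 2y + 2 vanishes at y ∈ {-1}.
Local minima of P (where P''>0): P(-3)=243, P(1)=-141. Local minima of Q: Q(-1)=-1.
So the global minimum of E is P(1) + Q(-1) − 6 = -141 − 1 − 6 = -148, attained at (1, -1).

-148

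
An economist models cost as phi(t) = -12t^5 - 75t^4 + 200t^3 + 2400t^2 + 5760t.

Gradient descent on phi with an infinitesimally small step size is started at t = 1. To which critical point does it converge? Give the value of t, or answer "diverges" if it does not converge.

phi'(t) = -60(t - 4)(t + 2)(t + 3)(t + 4), so phi'(1) = 10800.
Gradient descent moves in the -phi' direction, i.e. t is decreasing.
The nearest critical point in that direction is t = -2, where phi'' = 720 > 0 (a local minimum). The iterate converges there.

-2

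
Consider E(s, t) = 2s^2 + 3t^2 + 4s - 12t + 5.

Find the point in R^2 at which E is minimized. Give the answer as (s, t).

E(s,t) separates as P(s) + Q(t) + 5, so its minimum is min P + min Q + 5.
P'(s) = 4s + 4 vanishes at s ∈ {-1}; Q'(t) = 6(t - 2) vanishes at t ∈ {2}.
Local minima of P (where P''>0): P(-1)=-2. Local minima of Q: Q(2)=-12.
So the global minimum of E is P(-1) + Q(2) + 5 = -2 − 12 + 5 = -9, attained at (-1, 2).

(-1, 2)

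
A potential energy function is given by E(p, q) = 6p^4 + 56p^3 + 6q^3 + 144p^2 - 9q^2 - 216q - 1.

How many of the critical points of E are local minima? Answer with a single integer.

2

E separates as a function of p plus a function of q, so ∇E=0 decouples.
∂E/∂p = 24p(p + 3)(p + 4) = 0 at p ∈ {-4, -3, 0}; ∂E/∂q = 18(q - 4)(q + 3) = 0 at q ∈ {-3, 4}.
The Hessian is diagonal: diag(E_pp, E_qq). Second derivatives: E_pp(-4)=96, E_pp(-3)=-72, E_pp(0)=288; E_qq(-3)=-126, E_qq(4)=126.
Local minima occur where both diagonal entries positive: (-4, 4), (0, 4). Count: 2.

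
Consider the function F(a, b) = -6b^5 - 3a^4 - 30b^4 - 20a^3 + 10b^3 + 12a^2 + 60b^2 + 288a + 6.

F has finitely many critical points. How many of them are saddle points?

6

F separates as a function of a plus a function of b, so ∇F=0 decouples.
∂F/∂a = -12(a - 2)(a + 3)(a + 4) = 0 at a ∈ {-4, -3, 2}; ∂F/∂b = -30b(b - 1)(b + 1)(b + 4) = 0 at b ∈ {-4, -1, 0, 1}.
The Hessian is diagonal: diag(F_aa, F_bb). Second derivatives: F_aa(-4)=-72, F_aa(-3)=60, F_aa(2)=-360; F_bb(-4)=1800, F_bb(-1)=-180, F_bb(0)=120, F_bb(1)=-300.
Saddle points occur where the two diagonal entries have opposite signs: (-4, -4), (-4, 0), (-3, -1), (-3, 1), (2, -4), (2, 0). Count: 6.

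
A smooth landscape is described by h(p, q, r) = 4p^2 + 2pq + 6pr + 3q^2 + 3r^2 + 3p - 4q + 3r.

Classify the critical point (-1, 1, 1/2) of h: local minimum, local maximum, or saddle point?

local minimum

The Hessian is constant: H = [[8, 2, 6], [2, 6, 0], [6, 0, 6]].
Leading principal minors: Δ₁ = 8, Δ₂ = 44, Δ₃ = 48.
All leading minors are positive, so H is positive definite: a local minimum.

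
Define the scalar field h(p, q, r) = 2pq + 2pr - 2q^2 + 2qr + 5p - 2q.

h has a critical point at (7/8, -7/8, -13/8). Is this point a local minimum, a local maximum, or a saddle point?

The Hessian is constant: H = [[0, 2, 2], [2, -4, 2], [2, 2, 0]].
Leading principal minors: Δ₁ = 0, Δ₂ = -4, Δ₃ = 32.
The minors fit neither the all-positive nor the alternating-sign pattern, so H is indefinite: a saddle point.

saddle point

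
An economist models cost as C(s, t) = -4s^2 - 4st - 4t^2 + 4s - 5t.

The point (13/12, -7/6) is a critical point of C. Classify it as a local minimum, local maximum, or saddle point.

The Hessian of C is constant: H = [[-8, -4], [-4, -8]].
det(H) = (-8)·(-8) − (-4)² = 48.
det(H) > 0 and tr(H) = -16 < 0, so H is negative definite and the point is a local maximum.

local maximum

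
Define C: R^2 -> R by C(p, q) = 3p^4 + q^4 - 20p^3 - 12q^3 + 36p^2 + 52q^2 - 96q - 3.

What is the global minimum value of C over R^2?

C(p,q) separates as A(p) + B(q) − 3, so its minimum is min A + min B − 3.
A'(p) = 12p(p - 3)(p - 2) vanishes at p ∈ {0, 2, 3}; B'(q) = 4(q - 4)(q - 3)(q - 2) vanishes at q ∈ {2, 3, 4}.
Local minima of A (where A''>0): A(0)=0, A(3)=27. Local minima of B: B(2)=-64, B(4)=-64.
So the global minimum of C is A(0) + B(2) − 3 = 0 − 64 − 3 = -67, attained at (0, 2).

-67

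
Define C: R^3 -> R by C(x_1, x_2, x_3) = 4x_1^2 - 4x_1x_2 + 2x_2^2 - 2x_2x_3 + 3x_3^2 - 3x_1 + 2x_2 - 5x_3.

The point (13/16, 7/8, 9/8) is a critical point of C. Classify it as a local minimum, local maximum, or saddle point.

local minimum

The Hessian is constant: H = [[8, -4, 0], [-4, 4, -2], [0, -2, 6]].
Leading principal minors: Δ₁ = 8, Δ₂ = 16, Δ₃ = 64.
All leading minors are positive, so H is positive definite: a local minimum.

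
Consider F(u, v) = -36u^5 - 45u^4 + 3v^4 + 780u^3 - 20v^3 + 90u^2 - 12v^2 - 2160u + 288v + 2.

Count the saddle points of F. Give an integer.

F separates as a function of u plus a function of v, so ∇F=0 decouples.
∂F/∂u = -180(u - 3)(u - 1)(u + 1)(u + 4) = 0 at u ∈ {-4, -1, 1, 3}; ∂F/∂v = 12(v - 4)(v - 3)(v + 2) = 0 at v ∈ {-2, 3, 4}.
The Hessian is diagonal: diag(F_uu, F_vv). Second derivatives: F_uu(-4)=18900, F_uu(-1)=-4320, F_uu(1)=3600, F_uu(3)=-10080; F_vv(-2)=360, F_vv(3)=-60, F_vv(4)=72.
Saddle points occur where the two diagonal entries have opposite signs: (-4, 3), (-1, -2), (-1, 4), (1, 3), (3, -2), (3, 4). Count: 6.

6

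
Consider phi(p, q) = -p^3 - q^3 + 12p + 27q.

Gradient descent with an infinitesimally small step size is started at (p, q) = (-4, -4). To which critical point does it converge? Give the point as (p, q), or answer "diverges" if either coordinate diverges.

phi is separable, so gradient descent decouples: p follows -∂phi/∂p, q follows -∂phi/∂q.
∂phi/∂p = -3(p - 2)(p + 2); at p=-4 this is -36, so p increases.
∂phi/∂q = -3(q - 3)(q + 3); at q=-4 this is -21, so q increases.
p converges to its nearest critical value -2 (a local min of the p-part); q converges to -3. The iterate converges to (-2, -3).

(-2, -3)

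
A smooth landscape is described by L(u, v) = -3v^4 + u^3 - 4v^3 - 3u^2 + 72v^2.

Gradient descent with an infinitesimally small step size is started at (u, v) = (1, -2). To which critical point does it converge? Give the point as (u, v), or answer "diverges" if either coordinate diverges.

L is separable, so gradient descent decouples: u follows -∂L/∂u, v follows -∂L/∂v.
∂L/∂u = 3u(u - 2); at u=1 this is -3, so u increases.
∂L/∂v = -12v(v - 3)(v + 4); at v=-2 this is -240, so v increases.
u converges to its nearest critical value 2 (a local min of the u-part); v converges to 0. The iterate converges to (2, 0).

(2, 0)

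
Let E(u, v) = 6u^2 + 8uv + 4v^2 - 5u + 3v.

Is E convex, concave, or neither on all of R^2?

E is quadratic, so its Hessian is the constant matrix H = [[12, 8], [8, 8]].
det(H) = 32, tr(H) = 20.
det(H) > 0 and tr(H) > 0, so H is positive definite everywhere: convex.

convex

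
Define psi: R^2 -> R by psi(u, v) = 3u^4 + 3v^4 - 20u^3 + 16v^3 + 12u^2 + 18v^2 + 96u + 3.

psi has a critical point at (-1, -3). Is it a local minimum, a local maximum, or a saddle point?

The mixed partial ∂²psi/∂u∂v is 0, so the Hessian at any point is diag(psi_uu, psi_vv) = diag(12(3u^2 - 10u + 2), 12(3v^2 + 8v + 3)).
At (-1, -3): H = diag(180, 72).
Both eigenvalues are positive, so H is positive definite: a local minimum.

local minimum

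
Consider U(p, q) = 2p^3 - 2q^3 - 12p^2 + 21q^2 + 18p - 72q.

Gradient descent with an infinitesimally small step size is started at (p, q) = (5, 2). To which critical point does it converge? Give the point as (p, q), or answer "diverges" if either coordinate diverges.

(3, 3)

U is separable, so gradient descent decouples: p follows -∂U/∂p, q follows -∂U/∂q.
∂U/∂p = 6(p - 3)(p - 1); at p=5 this is 48, so p decreases.
∂U/∂q = -6(q - 4)(q - 3); at q=2 this is -12, so q increases.
p converges to its nearest critical value 3 (a local min of the p-part); q converges to 3. The iterate converges to (3, 3).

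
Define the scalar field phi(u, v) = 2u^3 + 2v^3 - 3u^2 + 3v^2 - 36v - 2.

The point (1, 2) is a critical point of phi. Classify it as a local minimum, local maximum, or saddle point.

The mixed partial ∂²phi/∂u∂v is 0, so the Hessian at any point is diag(phi_uu, phi_vv) = diag(6(2u - 1), 6(2v + 1)).
At (1, 2): H = diag(6, 30).
Both eigenvalues are positive, so H is positive definite: a local minimum.

local minimum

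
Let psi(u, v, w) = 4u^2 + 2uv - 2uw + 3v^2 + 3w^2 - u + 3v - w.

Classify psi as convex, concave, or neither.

psi is quadratic, so its Hessian is the constant matrix H = [[8, 2, -2], [2, 6, 0], [-2, 0, 6]].
Leading principal minors: 8, 44, 240.
All positive ⇒ H ≻ 0 ⇒ convex.

convex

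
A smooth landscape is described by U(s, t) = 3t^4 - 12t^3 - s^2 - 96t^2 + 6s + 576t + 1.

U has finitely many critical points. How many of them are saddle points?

2

U separates as a function of s plus a function of t, so ∇U=0 decouples.
∂U/∂s = -2(s - 3) = 0 at s ∈ {3}; ∂U/∂t = 12(t - 4)(t - 3)(t + 4) = 0 at t ∈ {-4, 3, 4}.
The Hessian is diagonal: diag(U_ss, U_tt). Second derivatives: U_ss(3)=-2; U_tt(-4)=672, U_tt(3)=-84, U_tt(4)=96.
Saddle points occur where the two diagonal entries have opposite signs: (3, -4), (3, 4). Count: 2.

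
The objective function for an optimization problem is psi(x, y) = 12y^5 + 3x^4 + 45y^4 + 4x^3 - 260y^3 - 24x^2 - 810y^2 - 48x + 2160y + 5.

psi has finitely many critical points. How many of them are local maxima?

2

psi separates as a function of x plus a function of y, so ∇psi=0 decouples.
∂psi/∂x = 12(x - 2)(x + 1)(x + 2) = 0 at x ∈ {-2, -1, 2}; ∂psi/∂y = 60(y - 3)(y - 1)(y + 3)(y + 4) = 0 at y ∈ {-4, -3, 1, 3}.
The Hessian is diagonal: diag(psi_xx, psi_yy). Second derivatives: psi_xx(-2)=48, psi_xx(-1)=-36, psi_xx(2)=144; psi_yy(-4)=-2100, psi_yy(-3)=1440, psi_yy(1)=-2400, psi_yy(3)=5040.
Local maxima occur where both diagonal entries negative: (-1, -4), (-1, 1). Count: 2.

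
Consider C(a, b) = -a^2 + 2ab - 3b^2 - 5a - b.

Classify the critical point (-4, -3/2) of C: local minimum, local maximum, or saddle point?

The Hessian of C is constant: H = [[-2, 2], [2, -6]].
det(H) = (-2)·(-6) − 2² = 8.
det(H) > 0 and tr(H) = -8 < 0, so H is negative definite and the point is a local maximum.

local maximum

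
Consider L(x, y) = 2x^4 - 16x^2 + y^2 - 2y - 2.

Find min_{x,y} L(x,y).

-35

L(x,y) separates as P(x) + Q(y) − 2, so its minimum is min P + min Q − 2.
P'(x) = 8x(x - 2)(x + 2) vanishes at x ∈ {-2, 0, 2}; Q'(y) = 2y - 2 vanishes at y ∈ {1}.
Local minima of P (where P''>0): P(-2)=-32, P(2)=-32. Local minima of Q: Q(1)=-1.
So the global minimum of L is P(-2) + Q(1) − 2 = -32 − 1 − 2 = -35, attained at (-2, 1).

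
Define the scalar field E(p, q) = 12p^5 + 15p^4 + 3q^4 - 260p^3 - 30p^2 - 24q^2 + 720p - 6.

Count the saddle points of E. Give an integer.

6

E separates as a function of p plus a function of q, so ∇E=0 decouples.
∂E/∂p = 60(p - 3)(p - 1)(p + 1)(p + 4) = 0 at p ∈ {-4, -1, 1, 3}; ∂E/∂q = 12q(q - 2)(q + 2) = 0 at q ∈ {-2, 0, 2}.
The Hessian is diagonal: diag(E_pp, E_qq). Second derivatives: E_pp(-4)=-6300, E_pp(-1)=1440, E_pp(1)=-1200, E_pp(3)=3360; E_qq(-2)=96, E_qq(0)=-48, E_qq(2)=96.
Saddle points occur where the two diagonal entries have opposite signs: (-4, -2), (-4, 2), (-1, 0), (1, -2), (1, 2), (3, 0). Count: 6.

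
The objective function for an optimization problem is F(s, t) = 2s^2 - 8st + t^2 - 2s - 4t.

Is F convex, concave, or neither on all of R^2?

F is quadratic, so its Hessian is the constant matrix H = [[4, -8], [-8, 2]].
det(H) = -56, tr(H) = 6.
det(H) < 0, so H is indefinite: neither convex nor concave.

neither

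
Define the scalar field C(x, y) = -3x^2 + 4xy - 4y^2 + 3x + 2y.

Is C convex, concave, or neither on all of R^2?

concave

C is quadratic, so its Hessian is the constant matrix H = [[-6, 4], [4, -8]].
det(H) = 32, tr(H) = -14.
det(H) > 0 and tr(H) < 0, so H is negative definite everywhere: concave.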